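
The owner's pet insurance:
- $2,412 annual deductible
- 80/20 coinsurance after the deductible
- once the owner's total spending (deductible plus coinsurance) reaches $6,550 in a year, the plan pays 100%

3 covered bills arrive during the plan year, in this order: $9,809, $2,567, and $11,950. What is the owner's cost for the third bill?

$2,145.20

Claim 1 ($9,809): deductible takes $2,412, $7,397 remains; owner's 20% is $1,479.40. Owner owes $3,891.40 (running OOP $3,891.40).
Claim 2 ($2,567): deductible already satisfied, so owner's share is 20% × $2,567 = $513.40. Owner owes $513.40 (running OOP $4,404.80).
Claim 3 ($11,950): 20% coinsurance on $11,950 = $2,390. That would push OOP to $6,794.80, over the $6,550 cap, so owner pays $6,550 − $4,404.80 = $2,145.20.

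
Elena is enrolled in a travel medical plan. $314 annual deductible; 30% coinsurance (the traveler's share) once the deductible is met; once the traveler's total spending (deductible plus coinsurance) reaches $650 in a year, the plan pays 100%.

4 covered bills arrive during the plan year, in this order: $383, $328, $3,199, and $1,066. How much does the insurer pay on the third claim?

$2,982.10

#1 ($383): deductible takes $314, $69 remains; traveler's 30% is $20.70. Traveler owes $334.70 (running OOP $334.70). Insurer: $383 − $334.70 = $48.30.
#2 ($328): 30% coinsurance on $328 = $98.40. Traveler pays $98.40; OOP now $433.10. Insurer: $328 − $98.40 = $229.60.
#3 ($3,199): deductible already satisfied, so traveler's share is 30% × $3,199 = $959.70. That would push OOP to $1,392.80, over the $650 cap, so traveler pays $650 − $433.10 = $216.90. Insurer: $3,199 − $216.90 = $2,982.10.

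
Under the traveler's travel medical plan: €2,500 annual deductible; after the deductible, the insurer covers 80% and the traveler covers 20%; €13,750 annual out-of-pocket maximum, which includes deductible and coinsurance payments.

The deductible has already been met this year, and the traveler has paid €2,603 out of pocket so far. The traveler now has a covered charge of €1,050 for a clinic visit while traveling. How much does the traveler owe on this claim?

With the deductible met, the entire €1,050 is subject to coinsurance.
Coinsurance: €1,050 × 20% = €210.
Total out-of-pocket so far would be €2,603 + €210 = €2,813, below the €13,750 cap — no reduction.

€210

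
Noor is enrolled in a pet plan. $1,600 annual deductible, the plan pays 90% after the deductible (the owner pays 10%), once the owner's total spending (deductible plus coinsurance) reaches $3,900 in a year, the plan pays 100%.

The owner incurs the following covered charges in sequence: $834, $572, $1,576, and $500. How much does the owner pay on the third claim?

$332.20

Claim 1 ($834): all of it applies to the deductible. Owner owes $834 (running OOP $834).
Claim 2 ($572): fully absorbed by the deductible. Owner pays $572; OOP now $1,406.
Claim 3 ($1,576): deductible takes $194, $1,382 remains; owner's 10% is $138.20. Owner owes $332.20 (running OOP $1,738.20).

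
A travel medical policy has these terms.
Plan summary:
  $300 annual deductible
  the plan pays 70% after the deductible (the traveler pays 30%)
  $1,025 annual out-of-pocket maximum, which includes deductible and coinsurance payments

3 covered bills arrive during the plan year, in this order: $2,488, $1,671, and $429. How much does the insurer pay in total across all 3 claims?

$3,563

Bill 1, $2,488: deductible takes $300, $2,188 remains; 30% of $2,188 = $656.40. Cost to traveler: $956.40. OOP to date $956.40. Plan pays $2,488 − $956.40 = $1,531.60.
Bill 2, $1,671: deductible met; 30% of $1,671 = $501.30. That would push OOP to $1,457.70, over the $1,025 cap, so traveler pays $1,025 − $956.40 = $68.60. Insurer: $1,671 − $68.60 = $1,602.40.
Bill 3, $429: deductible already satisfied, so traveler's share is 30% × $429 = $128.70. Adding that to $1,025 gives $1,153.70, past the $1,025 cap; traveler pays only $1,025 − $1,025 = $0. Plan pays $429 − $0 = $429.
Insurer total = bills − traveler's total = $4,588 − $1,025 = $3,563.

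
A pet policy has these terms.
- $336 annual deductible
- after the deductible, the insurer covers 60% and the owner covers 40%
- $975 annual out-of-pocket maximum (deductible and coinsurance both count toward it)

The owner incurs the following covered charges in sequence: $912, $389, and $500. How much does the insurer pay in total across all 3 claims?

Claim 1 ($912): $336 finishes the deductible; $576 goes to coinsurance; coinsurance $576 × 40% = $230.40. Cost to owner: $566.40. OOP to date $566.40. Plan pays $912 − $566.40 = $345.60.
Claim 2 ($389): 40% coinsurance on $389 = $155.60. Owner owes $155.60 (running OOP $722). Insurer: $389 − $155.60 = $233.40.
Claim 3 ($500): deductible already satisfied, so owner's share is 40% × $500 = $200. Owner owes $200 (running OOP $922). Insurer: $500 − $200 = $300.
Insurer total: $345.60 + $233.40 + $300 = $879.

$879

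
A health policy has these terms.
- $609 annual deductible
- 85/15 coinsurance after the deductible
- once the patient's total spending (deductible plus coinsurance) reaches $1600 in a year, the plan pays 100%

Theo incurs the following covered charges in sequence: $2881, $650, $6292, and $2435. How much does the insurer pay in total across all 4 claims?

Bill 1, $2881: $609 finishes the deductible; $2272 goes to coinsurance; coinsurance $2272 × 15% = $340.80. Patient pays $949.80; OOP now $949.80. Plan pays $2881 − $949.80 = $1931.20.
Bill 2, $650: deductible already satisfied, so patient's share is 15% × $650 = $97.50. Patient owes $97.50 (running OOP $1047.30). Plan pays $650 − $97.50 = $552.50.
Bill 3, $6292: deductible met; 15% of $6292 = $943.80. Adding that to $1047.30 gives $1991.10, past the $1600 cap; patient pays only $1600 − $1047.30 = $552.70. Insurer: $6292 − $552.70 = $5739.30.
Bill 4, $2435: 15% coinsurance on $2435 = $365.25. OOP would hit $1965.25 > $1600, so the cap limits the patient to $1600 − $1600 = $0. Plan pays $2435 − $0 = $2435.
Insurer total: $1931.20 + $552.50 + $5739.30 + $2435 = $10658.

$10658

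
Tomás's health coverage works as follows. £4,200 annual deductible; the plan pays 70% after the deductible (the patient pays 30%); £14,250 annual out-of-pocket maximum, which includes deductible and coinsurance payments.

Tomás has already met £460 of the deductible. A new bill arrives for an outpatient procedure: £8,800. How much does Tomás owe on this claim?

£460 of the £4,200 deductible is already met, leaving £3,740.
That leaves £8,800 − £3,740 = £5,060 for coinsurance.
Coinsurance: £5,060 × 30% = £1,518.
So the patient owes £3,740 + £1,518 = £5,258 before any cap.
Cumulative spending £460 + £5,258 = £5,718 stays under the £14,250 maximum.

£5,258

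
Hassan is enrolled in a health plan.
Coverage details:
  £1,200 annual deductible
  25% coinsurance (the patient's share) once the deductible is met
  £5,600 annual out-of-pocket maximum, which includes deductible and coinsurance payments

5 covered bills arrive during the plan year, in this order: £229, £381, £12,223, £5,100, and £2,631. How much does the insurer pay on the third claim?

£8,724.75

#1 (£229): all of it applies to the deductible. Cost to patient: £229. OOP to date £229. Insurer: £229 − £229 = £0.
#2 (£381): fully absorbed by the deductible. Cost to patient: £381. OOP to date £610. Plan pays £381 − £381 = £0.
#3 (£12,223): £590 to deductible, leaving £11,633; patient's 25% is £2,908.25. Cost to patient: £3,498.25. OOP to date £4,108.25. Plan pays £12,223 − £3,498.25 = £8,724.75.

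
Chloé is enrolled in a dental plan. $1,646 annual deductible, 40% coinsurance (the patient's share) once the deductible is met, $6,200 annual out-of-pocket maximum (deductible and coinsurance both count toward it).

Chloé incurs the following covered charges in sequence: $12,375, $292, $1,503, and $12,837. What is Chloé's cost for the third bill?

$145.60

Claim 1 — $12,375: $1,646 finishes the deductible; $10,729 goes to coinsurance; coinsurance $10,729 × 40% = $4,291.60. Patient pays $5,937.60; OOP now $5,937.60.
Claim 2 — $292: deductible already satisfied, so patient's share is 40% × $292 = $116.80. Patient owes $116.80 (running OOP $6,054.40).
Claim 3 — $1,503: deductible already satisfied, so patient's share is 40% × $1,503 = $601.20. OOP would hit $6,655.60 > $6,200, so the cap limits the patient to $6,200 − $6,054.40 = $145.60.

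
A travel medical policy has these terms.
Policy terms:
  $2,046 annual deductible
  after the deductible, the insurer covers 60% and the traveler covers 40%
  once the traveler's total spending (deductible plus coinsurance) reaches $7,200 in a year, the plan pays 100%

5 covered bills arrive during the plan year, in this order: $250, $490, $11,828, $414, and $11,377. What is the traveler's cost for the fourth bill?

Bill 1, $250: fully absorbed by the deductible. Traveler owes $250 (running OOP $250).
Bill 2, $490: fully absorbed by the deductible. Traveler pays $490; OOP now $740.
Bill 3, $11,828: $1,306 to deductible, leaving $10,522; traveler's 40% is $4,208.80. Traveler pays $5,514.80; OOP now $6,254.80.
Bill 4, $414: 40% coinsurance on $414 = $165.60. Cost to traveler: $165.60. OOP to date $6,420.40.

$165.60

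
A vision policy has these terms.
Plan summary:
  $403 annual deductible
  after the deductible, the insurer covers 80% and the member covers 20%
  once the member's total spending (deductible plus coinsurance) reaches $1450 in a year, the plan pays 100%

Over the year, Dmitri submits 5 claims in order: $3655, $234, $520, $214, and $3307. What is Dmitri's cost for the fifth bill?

$203

Claim 1 ($3655): $403 finishes the deductible; $3252 goes to coinsurance; 20% of $3252 = $650.40. Cost to member: $1053.40. OOP to date $1053.40.
Claim 2 ($234): deductible already satisfied, so member's share is 20% × $234 = $46.80. Member pays $46.80; OOP now $1100.20.
Claim 3 ($520): 20% coinsurance on $520 = $104. Member pays $104; OOP now $1204.20.
Claim 4 ($214): 20% coinsurance on $214 = $42.80. Member owes $42.80 (running OOP $1247).
Claim 5 ($3307): 20% coinsurance on $3307 = $661.40. Adding that to $1247 gives $1908.40, past the $1450 cap; member pays only $1450 − $1247 = $203.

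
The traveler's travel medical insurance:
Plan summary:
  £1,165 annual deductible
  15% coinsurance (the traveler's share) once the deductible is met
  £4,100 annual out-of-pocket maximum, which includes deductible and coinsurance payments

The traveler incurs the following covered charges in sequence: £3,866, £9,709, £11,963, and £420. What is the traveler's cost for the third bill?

£1,073.50

Claim 1 (£3,866): £1,165 to deductible, leaving £2,701; coinsurance £2,701 × 15% = £405.15. Traveler pays £1,570.15; OOP now £1,570.15.
Claim 2 (£9,709): 15% coinsurance on £9,709 = £1,456.35. Cost to traveler: £1,456.35. OOP to date £3,026.50.
Claim 3 (£11,963): deductible met; 15% of £11,963 = £1,794.45. Adding that to £3,026.50 gives £4,820.95, past the £4,100 cap; traveler pays only £4,100 − £3,026.50 = £1,073.50.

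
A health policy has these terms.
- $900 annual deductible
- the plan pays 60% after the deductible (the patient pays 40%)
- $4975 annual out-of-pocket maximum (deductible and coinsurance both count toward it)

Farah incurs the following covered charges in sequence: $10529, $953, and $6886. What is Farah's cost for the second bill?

$223.40

Claim 1 ($10529): $900 finishes the deductible; $9629 goes to coinsurance; coinsurance $9629 × 40% = $3851.60. Patient owes $4751.60 (running OOP $4751.60).
Claim 2 ($953): deductible already satisfied, so patient's share is 40% × $953 = $381.20. Adding that to $4751.60 gives $5132.80, past the $4975 cap; patient pays only $4975 − $4751.60 = $223.40.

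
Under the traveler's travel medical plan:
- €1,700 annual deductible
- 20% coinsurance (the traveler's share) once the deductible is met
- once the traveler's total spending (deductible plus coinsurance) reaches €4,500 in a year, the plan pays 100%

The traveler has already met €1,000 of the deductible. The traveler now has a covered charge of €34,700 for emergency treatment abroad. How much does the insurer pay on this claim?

€31,200

€1,000 of the €1,700 deductible is already met, leaving €700.
The remaining €34,000 (= €34,700 − €700) moves to coinsurance.
Coinsurance: €34,000 × 20% = €6,800.
That puts the traveler's cost at €700 + €6,800 = €7,500 before any cap.
Adding €7,500 to the €1,000 already spent would give €8,500, which exceeds the €4,500 cap; the traveler pays just €4,500 − €1,000 = €3,500.
Insurer pays the balance: €34,700 − €3,500 = €31,200.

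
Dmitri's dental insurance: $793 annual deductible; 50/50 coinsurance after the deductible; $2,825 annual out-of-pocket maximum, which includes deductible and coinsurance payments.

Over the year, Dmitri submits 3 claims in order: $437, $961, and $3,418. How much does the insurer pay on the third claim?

$1,709

Claim 1 — $437: all of it applies to the deductible. Cost to patient: $437. OOP to date $437. Plan pays $437 − $437 = $0.
Claim 2 — $961: $356 to deductible, leaving $605; patient's 50% is $302.50. Cost to patient: $658.50. OOP to date $1,095.50. Plan pays $961 − $658.50 = $302.50.
Claim 3 — $3,418: deductible already satisfied, so patient's share is 50% × $3,418 = $1,709. Cost to patient: $1,709. OOP to date $2,804.50. Insurer: $3,418 − $1,709 = $1,709.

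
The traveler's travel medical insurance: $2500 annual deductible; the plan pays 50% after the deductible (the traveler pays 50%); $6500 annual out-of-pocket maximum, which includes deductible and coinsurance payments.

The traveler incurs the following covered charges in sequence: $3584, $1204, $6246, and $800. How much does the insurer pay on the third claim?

$3390

#1 ($3584): $2500 to deductible, leaving $1084; coinsurance $1084 × 50% = $542. Cost to traveler: $3042. OOP to date $3042. Insurer: $3584 − $3042 = $542.
#2 ($1204): deductible met; 50% of $1204 = $602. Cost to traveler: $602. OOP to date $3644. Plan pays $1204 − $602 = $602.
#3 ($6246): deductible already satisfied, so traveler's share is 50% × $6246 = $3123. That would push OOP to $6767, over the $6500 cap, so traveler pays $6500 − $3644 = $2856. Plan pays $6246 − $2856 = $3390.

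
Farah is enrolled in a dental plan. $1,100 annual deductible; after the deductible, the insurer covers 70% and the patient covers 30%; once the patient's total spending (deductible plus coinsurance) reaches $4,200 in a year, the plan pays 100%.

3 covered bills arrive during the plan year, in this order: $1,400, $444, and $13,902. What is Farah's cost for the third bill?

$2,876.80

Bill 1, $1,400: $1,100 to deductible, leaving $300; 30% of $300 = $90. Patient owes $1,190 (running OOP $1,190).
Bill 2, $444: 30% coinsurance on $444 = $133.20. Patient owes $133.20 (running OOP $1,323.20).
Bill 3, $13,902: deductible met; 30% of $13,902 = $4,170.60. That would push OOP to $5,493.80, over the $4,200 cap, so patient pays $4,200 − $1,323.20 = $2,876.80.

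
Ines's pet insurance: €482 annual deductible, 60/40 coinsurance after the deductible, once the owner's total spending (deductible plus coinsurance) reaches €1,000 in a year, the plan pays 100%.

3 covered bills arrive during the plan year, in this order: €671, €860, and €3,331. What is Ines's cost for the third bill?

€98.40

Claim 1 — €671: €482 finishes the deductible; €189 goes to coinsurance; owner's 40% is €75.60. Owner owes €557.60 (running OOP €557.60).
Claim 2 — €860: deductible already satisfied, so owner's share is 40% × €860 = €344. Owner pays €344; OOP now €901.60.
Claim 3 — €3,331: deductible met; 40% of €3,331 = €1,332.40. OOP would hit €2,234 > €1,000, so the cap limits the owner to €1,000 − €901.60 = €98.40.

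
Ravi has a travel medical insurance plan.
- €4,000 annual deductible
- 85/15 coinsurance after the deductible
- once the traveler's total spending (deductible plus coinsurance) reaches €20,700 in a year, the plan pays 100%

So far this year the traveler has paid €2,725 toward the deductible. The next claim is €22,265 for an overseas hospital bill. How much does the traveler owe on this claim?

€4,423.50

€2,725 of the €4,000 deductible is already met, leaving €1,275.
After the €1,275 deductible portion, €22,265 − €1,275 = €20,990 is subject to coinsurance.
Coinsurance: €20,990 × 15% = €3,148.50.
Traveler responsibility before any cap: €1,275 + €3,148.50 = €4,423.50.
Total out-of-pocket so far would be €2,725 + €4,423.50 = €7,148.50, below the €20,700 cap — no reduction.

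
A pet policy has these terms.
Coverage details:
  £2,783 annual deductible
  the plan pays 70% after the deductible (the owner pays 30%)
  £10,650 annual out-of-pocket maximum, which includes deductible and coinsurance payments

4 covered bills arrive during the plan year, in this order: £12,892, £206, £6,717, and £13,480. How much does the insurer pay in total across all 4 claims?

#1 (£12,892): deductible takes £2,783, £10,109 remains; coinsurance £10,109 × 30% = £3,032.70. Owner pays £5,815.70; OOP now £5,815.70. Insurer: £12,892 − £5,815.70 = £7,076.30.
#2 (£206): 30% coinsurance on £206 = £61.80. Owner pays £61.80; OOP now £5,877.50. Plan pays £206 − £61.80 = £144.20.
#3 (£6,717): deductible already satisfied, so owner's share is 30% × £6,717 = £2,015.10. Cost to owner: £2,015.10. OOP to date £7,892.60. Plan pays £6,717 − £2,015.10 = £4,701.90.
#4 (£13,480): 30% coinsurance on £13,480 = £4,044. Adding that to £7,892.60 gives £11,936.60, past the £10,650 cap; owner pays only £10,650 − £7,892.60 = £2,757.40. Plan pays £13,480 − £2,757.40 = £10,722.60.
Insurer total: £7,076.30 + £144.20 + £4,701.90 + £10,722.60 = £22,645.

£22,645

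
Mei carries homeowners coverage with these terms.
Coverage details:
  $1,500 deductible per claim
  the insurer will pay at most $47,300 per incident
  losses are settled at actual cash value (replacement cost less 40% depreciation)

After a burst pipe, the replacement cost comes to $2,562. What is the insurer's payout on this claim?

$37.20

Depreciate 40%: the covered value is $2,562 × 0.6 = $1,537.20.
Less the $1,500 deductible: $1,537.20 − $1,500 = $37.20.
That's under the $47,300 cap, so the insurer reimburses the full $37.20.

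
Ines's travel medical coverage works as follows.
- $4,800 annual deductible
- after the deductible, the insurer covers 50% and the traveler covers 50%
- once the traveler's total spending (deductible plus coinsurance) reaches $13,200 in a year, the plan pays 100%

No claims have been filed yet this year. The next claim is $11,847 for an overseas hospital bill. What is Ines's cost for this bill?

$8,323.50

Nothing has been paid toward the $4,800 deductible, so the first $4,800 of this charge is applied there.
That leaves $11,847 − $4,800 = $7,047 for coinsurance.
Traveler's 50% share of $7,047 is $3,523.50.
Traveler responsibility before any cap: $4,800 + $3,523.50 = $8,323.50.
Cumulative spending $0 + $8,323.50 = $8,323.50 stays under the $13,200 maximum.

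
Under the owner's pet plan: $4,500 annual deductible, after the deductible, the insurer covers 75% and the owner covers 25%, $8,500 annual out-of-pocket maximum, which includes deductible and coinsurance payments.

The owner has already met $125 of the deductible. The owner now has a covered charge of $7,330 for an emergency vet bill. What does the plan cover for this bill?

$2,216.25

Deductible still to meet: $4,500 − $125 = $4,375.
After the $4,375 deductible portion, $7,330 − $4,375 = $2,955 is subject to coinsurance.
Owner's 25% share of $2,955 is $738.75.
So the owner owes $4,375 + $738.75 = $5,113.75 before any cap.
Cumulative spending $125 + $5,113.75 = $5,238.75 stays under the $8,500 maximum.
The plan picks up $7,330 − $5,113.75 = $2,216.25.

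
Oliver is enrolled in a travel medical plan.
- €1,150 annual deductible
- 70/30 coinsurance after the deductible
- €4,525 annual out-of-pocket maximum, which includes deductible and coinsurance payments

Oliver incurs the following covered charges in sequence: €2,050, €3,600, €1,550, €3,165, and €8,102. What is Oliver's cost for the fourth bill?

€949.50

Claim 1 — €2,050: €1,150 to deductible, leaving €900; 30% of €900 = €270. Traveler pays €1,420; OOP now €1,420.
Claim 2 — €3,600: deductible met; 30% of €3,600 = €1,080. Traveler pays €1,080; OOP now €2,500.
Claim 3 — €1,550: deductible met; 30% of €1,550 = €465. Traveler pays €465; OOP now €2,965.
Claim 4 — €3,165: 30% coinsurance on €3,165 = €949.50. Cost to traveler: €949.50. OOP to date €3,914.50.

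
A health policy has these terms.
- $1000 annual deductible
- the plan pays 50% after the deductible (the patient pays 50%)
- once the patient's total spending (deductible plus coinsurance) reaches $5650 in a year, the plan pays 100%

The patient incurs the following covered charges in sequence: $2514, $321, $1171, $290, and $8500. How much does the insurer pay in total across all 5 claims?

$7146

Claim 1 — $2514: $1000 finishes the deductible; $1514 goes to coinsurance; patient's 50% is $757. Patient owes $1757 (running OOP $1757). Plan pays $2514 − $1757 = $757.
Claim 2 — $321: 50% coinsurance on $321 = $160.50. Patient owes $160.50 (running OOP $1917.50). Plan pays $321 − $160.50 = $160.50.
Claim 3 — $1171: deductible already satisfied, so patient's share is 50% × $1171 = $585.50. Patient owes $585.50 (running OOP $2503). Plan pays $1171 − $585.50 = $585.50.
Claim 4 — $290: deductible met; 50% of $290 = $145. Cost to patient: $145. OOP to date $2648. Plan pays $290 − $145 = $145.
Claim 5 — $8500: 50% coinsurance on $8500 = $4250. OOP would hit $6898 > $5650, so the cap limits the patient to $5650 − $2648 = $3002. Plan pays $8500 − $3002 = $5498.
Insurer total = bills − patient's total = $12796 − $5650 = $7146.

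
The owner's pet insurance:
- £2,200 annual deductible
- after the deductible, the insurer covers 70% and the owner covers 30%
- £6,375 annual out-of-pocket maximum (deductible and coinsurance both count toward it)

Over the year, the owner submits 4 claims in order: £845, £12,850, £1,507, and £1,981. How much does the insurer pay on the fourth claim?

#1 (£845): entire amount goes to the deductible. Owner owes £845 (running OOP £845). Insurer: £845 − £845 = £0.
#2 (£12,850): £1,355 to deductible, leaving £11,495; 30% of £11,495 = £3,448.50. Owner owes £4,803.50 (running OOP £5,648.50). Plan pays £12,850 − £4,803.50 = £8,046.50.
#3 (£1,507): deductible met; 30% of £1,507 = £452.10. Owner pays £452.10; OOP now £6,100.60. Plan pays £1,507 − £452.10 = £1,054.90.
#4 (£1,981): 30% coinsurance on £1,981 = £594.30. That would push OOP to £6,694.90, over the £6,375 cap, so owner pays £6,375 − £6,100.60 = £274.40. Plan pays £1,981 − £274.40 = £1,706.60.

£1,706.60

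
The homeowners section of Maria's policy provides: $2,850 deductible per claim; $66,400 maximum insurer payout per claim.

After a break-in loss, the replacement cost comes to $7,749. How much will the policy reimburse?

$4,899

After the deductible, $7,749 − $2,850 = $4,899 remains.
$4,899 ≤ $66,400, so the limit doesn't bind; insurer pays $4,899.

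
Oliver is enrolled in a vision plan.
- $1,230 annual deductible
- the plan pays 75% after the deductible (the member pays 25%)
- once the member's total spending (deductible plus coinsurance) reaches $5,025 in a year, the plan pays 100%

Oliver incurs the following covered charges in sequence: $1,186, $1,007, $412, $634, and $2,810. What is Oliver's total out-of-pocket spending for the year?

$2,434.75

#1 ($1,186): entire amount goes to the deductible. Member owes $1,186 (running OOP $1,186).
#2 ($1,007): $44 to deductible, leaving $963; member's 25% is $240.75. Cost to member: $284.75. OOP to date $1,470.75.
#3 ($412): 25% coinsurance on $412 = $103. Member pays $103; OOP now $1,573.75.
#4 ($634): deductible met; 25% of $634 = $158.50. Member pays $158.50; OOP now $1,732.25.
#5 ($2,810): 25% coinsurance on $2,810 = $702.50. Cost to member: $702.50. OOP to date $2,434.75.
Summing the member's payments: $1,186 + $284.75 + $103 + $158.50 + $702.50 = $2,434.75.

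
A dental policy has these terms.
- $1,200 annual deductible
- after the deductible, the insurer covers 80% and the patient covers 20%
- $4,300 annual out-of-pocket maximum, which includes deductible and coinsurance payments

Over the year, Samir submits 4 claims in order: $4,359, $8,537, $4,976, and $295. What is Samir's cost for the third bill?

$760.80

#1 ($4,359): $1,200 to deductible, leaving $3,159; 20% of $3,159 = $631.80. Patient owes $1,831.80 (running OOP $1,831.80).
#2 ($8,537): deductible already satisfied, so patient's share is 20% × $8,537 = $1,707.40. Cost to patient: $1,707.40. OOP to date $3,539.20.
#3 ($4,976): 20% coinsurance on $4,976 = $995.20. OOP would hit $4,534.40 > $4,300, so the cap limits the patient to $4,300 − $3,539.20 = $760.80.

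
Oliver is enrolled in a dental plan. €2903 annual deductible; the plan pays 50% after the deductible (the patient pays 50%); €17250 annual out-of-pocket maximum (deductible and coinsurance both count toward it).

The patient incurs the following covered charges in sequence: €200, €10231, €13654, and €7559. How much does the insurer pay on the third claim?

€6827

Claim 1 (€200): fully absorbed by the deductible. Patient owes €200 (running OOP €200). Insurer: €200 − €200 = €0.
Claim 2 (€10231): €2703 to deductible, leaving €7528; coinsurance €7528 × 50% = €3764. Patient pays €6467; OOP now €6667. Insurer: €10231 − €6467 = €3764.
Claim 3 (€13654): deductible already satisfied, so patient's share is 50% × €13654 = €6827. Patient owes €6827 (running OOP €13494). Plan pays €13654 − €6827 = €6827.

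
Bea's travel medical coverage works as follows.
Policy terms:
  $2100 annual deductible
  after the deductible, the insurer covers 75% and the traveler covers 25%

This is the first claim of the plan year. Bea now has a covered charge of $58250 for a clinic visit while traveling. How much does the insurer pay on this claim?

Deductible not yet touched, so the first $2100 of the bill goes to the deductible.
After the $2100 deductible portion, $58250 − $2100 = $56150 is subject to coinsurance.
Traveler's 25% share of $56150 is $14037.50.
Traveler responsibility: $2100 + $14037.50 = $16137.50.
Insurer pays the balance: $58250 − $16137.50 = $42112.50.

$42112.50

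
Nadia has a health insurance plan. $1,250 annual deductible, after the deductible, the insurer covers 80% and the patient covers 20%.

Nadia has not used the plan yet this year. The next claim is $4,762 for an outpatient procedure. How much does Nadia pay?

$1,952.40

Deductible not yet touched, so the first $1,250 of the bill goes to the deductible.
That leaves $4,762 − $1,250 = $3,512 for coinsurance.
Coinsurance: $3,512 × 20% = $702.40.
Patient responsibility: $1,250 + $702.40 = $1,952.40.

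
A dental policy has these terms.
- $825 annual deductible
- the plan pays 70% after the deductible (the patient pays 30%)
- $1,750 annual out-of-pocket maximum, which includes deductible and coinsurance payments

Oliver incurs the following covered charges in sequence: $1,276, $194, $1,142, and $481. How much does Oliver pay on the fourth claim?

Claim 1 ($1,276): deductible takes $825, $451 remains; 30% of $451 = $135.30. Patient owes $960.30 (running OOP $960.30).
Claim 2 ($194): 30% coinsurance on $194 = $58.20. Cost to patient: $58.20. OOP to date $1,018.50.
Claim 3 ($1,142): deductible already satisfied, so patient's share is 30% × $1,142 = $342.60. Patient owes $342.60 (running OOP $1,361.10).
Claim 4 ($481): deductible already satisfied, so patient's share is 30% × $481 = $144.30. Patient pays $144.30; OOP now $1,505.40.

$144.30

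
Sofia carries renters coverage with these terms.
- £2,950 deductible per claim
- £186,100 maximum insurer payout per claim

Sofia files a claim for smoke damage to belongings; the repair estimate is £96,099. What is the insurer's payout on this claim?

£93,149

After the deductible, £96,099 − £2,950 = £93,149 remains.
£93,149 ≤ £186,100, so the limit doesn't bind; insurer pays £93,149.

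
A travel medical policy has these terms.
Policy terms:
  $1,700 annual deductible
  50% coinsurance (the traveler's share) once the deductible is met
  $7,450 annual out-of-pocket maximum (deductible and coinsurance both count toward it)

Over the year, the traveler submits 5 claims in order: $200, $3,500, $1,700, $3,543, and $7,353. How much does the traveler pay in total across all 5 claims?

$7,450

Bill 1, $200: entire amount goes to the deductible. Traveler pays $200; OOP now $200.
Bill 2, $3,500: deductible takes $1,500, $2,000 remains; traveler's 50% is $1,000. Traveler owes $2,500 (running OOP $2,700).
Bill 3, $1,700: 50% coinsurance on $1,700 = $850. Cost to traveler: $850. OOP to date $3,550.
Bill 4, $3,543: deductible met; 50% of $3,543 = $1,771.50. Traveler pays $1,771.50; OOP now $5,321.50.
Bill 5, $7,353: 50% coinsurance on $7,353 = $3,676.50. OOP would hit $8,998 > $7,450, so the cap limits the traveler to $7,450 − $5,321.50 = $2,128.50.
Summing the traveler's payments: $200 + $2,500 + $850 + $1,771.50 + $2,128.50 = $7,450.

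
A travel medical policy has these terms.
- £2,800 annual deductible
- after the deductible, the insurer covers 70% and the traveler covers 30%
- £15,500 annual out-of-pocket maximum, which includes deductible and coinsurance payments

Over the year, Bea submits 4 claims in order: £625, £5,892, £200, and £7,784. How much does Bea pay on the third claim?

£60

Claim 1 (£625): entire amount goes to the deductible. Traveler pays £625; OOP now £625.
Claim 2 (£5,892): £2,175 finishes the deductible; £3,717 goes to coinsurance; coinsurance £3,717 × 30% = £1,115.10. Traveler owes £3,290.10 (running OOP £3,915.10).
Claim 3 (£200): 30% coinsurance on £200 = £60. Traveler pays £60; OOP now £3,975.10.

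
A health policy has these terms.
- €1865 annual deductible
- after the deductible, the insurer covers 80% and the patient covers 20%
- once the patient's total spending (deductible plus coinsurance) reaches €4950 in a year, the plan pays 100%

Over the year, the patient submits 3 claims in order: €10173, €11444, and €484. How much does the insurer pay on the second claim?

Bill 1, €10173: €1865 finishes the deductible; €8308 goes to coinsurance; patient's 20% is €1661.60. Cost to patient: €3526.60. OOP to date €3526.60. Plan pays €10173 − €3526.60 = €6646.40.
Bill 2, €11444: 20% coinsurance on €11444 = €2288.80. That would push OOP to €5815.40, over the €4950 cap, so patient pays €4950 − €3526.60 = €1423.40. Plan pays €11444 − €1423.40 = €10020.60.

€10020.60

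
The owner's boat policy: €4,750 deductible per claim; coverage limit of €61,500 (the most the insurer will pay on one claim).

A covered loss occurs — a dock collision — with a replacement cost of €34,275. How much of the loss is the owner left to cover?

€4,750

Subtract the deductible: €34,275 − €4,750 = €29,525.
€29,525 is within the €61,500 limit, so the insurer pays €29,525.
The owner bears the rest of the original loss: €34,275 − €29,525 = €4,750.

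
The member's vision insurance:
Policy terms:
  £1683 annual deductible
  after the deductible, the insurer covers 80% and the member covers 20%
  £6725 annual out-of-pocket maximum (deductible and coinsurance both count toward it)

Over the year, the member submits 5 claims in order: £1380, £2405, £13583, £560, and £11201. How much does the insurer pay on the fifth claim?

Claim 1 (£1380): entire amount goes to the deductible. Member owes £1380 (running OOP £1380). Insurer: £1380 − £1380 = £0.
Claim 2 (£2405): deductible takes £303, £2102 remains; coinsurance £2102 × 20% = £420.40. Member pays £723.40; OOP now £2103.40. Plan pays £2405 − £723.40 = £1681.60.
Claim 3 (£13583): 20% coinsurance on £13583 = £2716.60. Member pays £2716.60; OOP now £4820. Plan pays £13583 − £2716.60 = £10866.40.
Claim 4 (£560): 20% coinsurance on £560 = £112. Member pays £112; OOP now £4932. Plan pays £560 − £112 = £448.
Claim 5 (£11201): deductible met; 20% of £11201 = £2240.20. OOP would hit £7172.20 > £6725, so the cap limits the member to £6725 − £4932 = £1793. Plan pays £11201 − £1793 = £9408.

£9408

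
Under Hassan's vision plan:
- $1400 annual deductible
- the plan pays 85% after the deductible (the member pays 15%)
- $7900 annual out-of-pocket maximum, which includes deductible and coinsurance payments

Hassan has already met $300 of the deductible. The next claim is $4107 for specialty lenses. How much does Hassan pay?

$1551.05

$300 of the $1400 deductible is already met, leaving $1100.
The remaining $3007 (= $4107 − $1100) moves to coinsurance.
15% of $3007 = $451.05 falls to the member.
Member responsibility before any cap: $1100 + $451.05 = $1551.05.
Cumulative spending $300 + $1551.05 = $1851.05 stays under the $7900 maximum.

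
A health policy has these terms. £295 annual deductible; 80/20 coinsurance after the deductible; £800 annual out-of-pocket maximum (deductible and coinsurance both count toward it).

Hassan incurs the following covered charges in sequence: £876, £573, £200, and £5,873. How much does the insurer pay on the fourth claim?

Claim 1 — £876: £295 finishes the deductible; £581 goes to coinsurance; coinsurance £581 × 20% = £116.20. Patient owes £411.20 (running OOP £411.20). Insurer: £876 − £411.20 = £464.80.
Claim 2 — £573: 20% coinsurance on £573 = £114.60. Patient owes £114.60 (running OOP £525.80). Insurer: £573 − £114.60 = £458.40.
Claim 3 — £200: deductible met; 20% of £200 = £40. Patient owes £40 (running OOP £565.80). Plan pays £200 − £40 = £160.
Claim 4 — £5,873: 20% coinsurance on £5,873 = £1,174.60. Adding that to £565.80 gives £1,740.40, past the £800 cap; patient pays only £800 − £565.80 = £234.20. Insurer: £5,873 − £234.20 = £5,638.80.

£5,638.80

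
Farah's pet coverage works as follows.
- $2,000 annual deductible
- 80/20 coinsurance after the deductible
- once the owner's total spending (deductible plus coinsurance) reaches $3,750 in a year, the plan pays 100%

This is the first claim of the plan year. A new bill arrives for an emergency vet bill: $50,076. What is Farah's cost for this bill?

$3,750

Nothing has been paid toward the $2,000 deductible, so the first $2,000 of this charge is applied there.
The remaining $48,076 (= $50,076 − $2,000) moves to coinsurance.
Coinsurance: $48,076 × 20% = $9,615.20.
Owner responsibility before any cap: $2,000 + $9,615.20 = $11,615.20.
Year-to-date out-of-pocket would reach $0 + $11,615.20 = $11,615.20, above the $3,750 maximum, so the owner pays only $3,750 − $0 = $3,750.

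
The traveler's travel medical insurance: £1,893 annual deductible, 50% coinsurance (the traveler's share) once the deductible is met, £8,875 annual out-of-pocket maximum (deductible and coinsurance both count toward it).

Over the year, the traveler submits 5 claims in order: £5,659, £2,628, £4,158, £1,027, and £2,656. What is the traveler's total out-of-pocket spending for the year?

£8,875

Claim 1 — £5,659: £1,893 to deductible, leaving £3,766; coinsurance £3,766 × 50% = £1,883. Traveler owes £3,776 (running OOP £3,776).
Claim 2 — £2,628: deductible met; 50% of £2,628 = £1,314. Traveler owes £1,314 (running OOP £5,090).
Claim 3 — £4,158: deductible met; 50% of £4,158 = £2,079. Cost to traveler: £2,079. OOP to date £7,169.
Claim 4 — £1,027: deductible already satisfied, so traveler's share is 50% × £1,027 = £513.50. Traveler owes £513.50 (running OOP £7,682.50).
Claim 5 — £2,656: deductible already satisfied, so traveler's share is 50% × £2,656 = £1,328. That would push OOP to £9,010.50, over the £8,875 cap, so traveler pays £8,875 − £7,682.50 = £1,192.50.
Total paid by the traveler: £3,776 + £1,314 + £2,079 + £513.50 + £1,192.50 = £8,875.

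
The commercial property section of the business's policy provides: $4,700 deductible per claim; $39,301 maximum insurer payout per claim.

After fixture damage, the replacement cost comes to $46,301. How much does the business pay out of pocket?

Less the $4,700 deductible: $46,301 − $4,700 = $41,601.
Since $41,601 > $39,301, the payout is capped at $39,301.
The business bears the rest of the original loss: $46,301 − $39,301 = $7,000.

$7,000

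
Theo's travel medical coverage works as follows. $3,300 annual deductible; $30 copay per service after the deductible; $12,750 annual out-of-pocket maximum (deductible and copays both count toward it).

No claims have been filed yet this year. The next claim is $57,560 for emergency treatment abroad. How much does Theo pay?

Nothing has been paid toward the $3,300 deductible, so the first $3,300 of this charge is applied there.
That leaves $57,560 − $3,300 = $54,260 for the copay.
Copay on this service: $30.
Traveler responsibility before any cap: $3,300 + $30 = $3,330.
Total out-of-pocket so far would be $0 + $3,330 = $3,330, below the $12,750 cap — no reduction.

$3,330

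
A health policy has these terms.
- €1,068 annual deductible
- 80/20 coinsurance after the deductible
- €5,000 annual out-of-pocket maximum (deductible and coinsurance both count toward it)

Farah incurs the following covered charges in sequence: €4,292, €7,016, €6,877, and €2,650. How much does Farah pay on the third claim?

Bill 1, €4,292: €1,068 finishes the deductible; €3,224 goes to coinsurance; 20% of €3,224 = €644.80. Patient owes €1,712.80 (running OOP €1,712.80).
Bill 2, €7,016: deductible met; 20% of €7,016 = €1,403.20. Patient owes €1,403.20 (running OOP €3,116).
Bill 3, €6,877: deductible already satisfied, so patient's share is 20% × €6,877 = €1,375.40. Patient owes €1,375.40 (running OOP €4,491.40).

€1,375.40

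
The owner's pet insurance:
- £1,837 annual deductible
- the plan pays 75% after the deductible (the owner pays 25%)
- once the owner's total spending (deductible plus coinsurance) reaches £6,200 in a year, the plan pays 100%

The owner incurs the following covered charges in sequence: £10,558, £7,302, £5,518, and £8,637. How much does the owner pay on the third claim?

#1 (£10,558): £1,837 to deductible, leaving £8,721; 25% of £8,721 = £2,180.25. Owner owes £4,017.25 (running OOP £4,017.25).
#2 (£7,302): 25% coinsurance on £7,302 = £1,825.50. Owner owes £1,825.50 (running OOP £5,842.75).
#3 (£5,518): deductible met; 25% of £5,518 = £1,379.50. OOP would hit £7,222.25 > £6,200, so the cap limits the owner to £6,200 − £5,842.75 = £357.25.

£357.25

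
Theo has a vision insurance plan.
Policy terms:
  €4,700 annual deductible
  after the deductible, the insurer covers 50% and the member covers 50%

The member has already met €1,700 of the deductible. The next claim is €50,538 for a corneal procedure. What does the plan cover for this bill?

€23,769

Remaining deductible: €4,700 − €1,700 = €3,000.
After the €3,000 deductible portion, €50,538 − €3,000 = €47,538 is subject to coinsurance.
Member's 50% share of €47,538 is €23,769.
That puts the member's cost at €3,000 + €23,769 = €26,769.
The plan picks up €50,538 − €26,769 = €23,769.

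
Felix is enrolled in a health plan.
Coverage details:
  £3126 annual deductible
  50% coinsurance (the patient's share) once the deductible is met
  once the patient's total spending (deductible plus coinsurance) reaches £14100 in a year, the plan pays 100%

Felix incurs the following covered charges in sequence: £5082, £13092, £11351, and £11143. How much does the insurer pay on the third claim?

£7901

Bill 1, £5082: deductible takes £3126, £1956 remains; coinsurance £1956 × 50% = £978. Cost to patient: £4104. OOP to date £4104. Plan pays £5082 − £4104 = £978.
Bill 2, £13092: deductible already satisfied, so patient's share is 50% × £13092 = £6546. Cost to patient: £6546. OOP to date £10650. Insurer: £13092 − £6546 = £6546.
Bill 3, £11351: 50% coinsurance on £11351 = £5675.50. Adding that to £10650 gives £16325.50, past the £14100 cap; patient pays only £14100 − £10650 = £3450. Plan pays £11351 − £3450 = £7901.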